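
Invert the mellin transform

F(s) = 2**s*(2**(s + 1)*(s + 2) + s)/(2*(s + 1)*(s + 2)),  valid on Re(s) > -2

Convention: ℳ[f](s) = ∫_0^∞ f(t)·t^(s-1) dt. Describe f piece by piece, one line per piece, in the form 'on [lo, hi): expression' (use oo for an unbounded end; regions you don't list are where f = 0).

on [0, 2): t**2/4
on [2, 4): t/4

back out the common scale on t: t**2 on [0, 1); t/2 on [1, 2)
invert the shared t-power to get t on [0, 1); 1/2 on [1, 2)
slice at 2, transform all 2 pieces, and sum them
[0, 2) adds the kernel integral of t**2/4
on [2, 4): add ∫ t/4·t^(s-1) dt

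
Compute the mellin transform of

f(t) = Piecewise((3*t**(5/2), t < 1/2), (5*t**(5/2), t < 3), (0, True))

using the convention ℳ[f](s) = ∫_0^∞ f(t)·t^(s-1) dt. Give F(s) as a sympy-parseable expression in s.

(-2**(1/2 - s) + 20*3**(s + 5/2))/(2*(2*s + 5))
  Re(s) > -5/2

split f at 1/2: ℳ[f](s) collects 2 kernel integrals
∫ 3*t**(5/2)·t^(s-1) over [0, 1/2)
∫ over [1/2, 3) of 5*t**(5/2)·t^(s-1) joins the sum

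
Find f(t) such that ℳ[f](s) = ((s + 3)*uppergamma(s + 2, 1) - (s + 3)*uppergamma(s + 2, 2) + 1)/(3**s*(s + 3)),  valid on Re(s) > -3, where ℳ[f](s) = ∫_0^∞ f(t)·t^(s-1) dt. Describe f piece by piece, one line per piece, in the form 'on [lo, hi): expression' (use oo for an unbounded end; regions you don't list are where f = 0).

reversing the common scale on t: 27*t**3/8 on [0, 2/3); 9*t**2*exp(-3*t/2)/4 on [2/3, 4/3)
remove the common scale on t first: t**3 on [0, 1); t**2*exp(-t) on [1, 2)
peel off the shared t-power: t on [0, 1); exp(-t) on [1, 2)
along the cuts 1/3, ℳ[f](s) splits into 2 integrals
piece [0, 1/3): integrate 27*t**3 against the kernel
over [1/3, 2/3), the kernel integral of 9*t**2*exp(-3*t) enters the sum

on [0, 1/3): 27*t**3
on [1/3, 2/3): 9*t**2*exp(-3*t)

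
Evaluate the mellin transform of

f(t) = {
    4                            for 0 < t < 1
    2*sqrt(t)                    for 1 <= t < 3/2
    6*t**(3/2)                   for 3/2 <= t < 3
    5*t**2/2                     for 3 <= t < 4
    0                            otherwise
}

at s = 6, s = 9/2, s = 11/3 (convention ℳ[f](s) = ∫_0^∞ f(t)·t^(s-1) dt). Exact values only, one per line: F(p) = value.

F(6) = -21141*sqrt(6)/4160 + 8748*sqrt(3)/5 + 11500349/624
F(9/2) = 144964123/37440 - 3645*sqrt(3)/13
F(11/3) = -3645*3**(2/3)/34 - 39609*2**(5/6)*3**(1/6)/12400 + 168/275 + 8748*3**(1/6)/31 + 15360*2**(1/3)/17

treat the 4 regions marked off by 1, 3/2, 3 separately and sum
the [0, 1) slice contributes ∫ 4·t^(s-1) dt
piece [1, 3/2): integrate 2*sqrt(t) against the kernel
∫ 6*t**(3/2)·t^(s-1) over [3/2, 3)
∫ 5*t**2/2·t^(s-1) over [3, 4)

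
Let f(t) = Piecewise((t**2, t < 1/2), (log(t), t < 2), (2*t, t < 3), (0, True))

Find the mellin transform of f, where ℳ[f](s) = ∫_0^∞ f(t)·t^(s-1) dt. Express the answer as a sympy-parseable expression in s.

treat the 3 regions marked off by 1/2, 2 separately and sum
∫ t**2·t^(s-1) over [0, 1/2)
∫ over [1/2, 2) of log(t)·t^(s-1) joins the sum
between 2 and 3 the integrand is 2*t·t^(s-1)

(-16*2**(2*s)*s**2*(s + 2) + 4*2**(2*s)*s*(s + 1)*(s + 2)*log(2) - 4*2**(2*s)*(s + 1)*(s + 2) + 24*6**s*s**2*(s + 2) + s**2*(s + 1) + 4*s*(s + 1)*(s + 2)*log(2) + 4*(s + 1)*(s + 2))/(4*2**s*s**2*(s + 1)*(s + 2))
  Re(s) > -2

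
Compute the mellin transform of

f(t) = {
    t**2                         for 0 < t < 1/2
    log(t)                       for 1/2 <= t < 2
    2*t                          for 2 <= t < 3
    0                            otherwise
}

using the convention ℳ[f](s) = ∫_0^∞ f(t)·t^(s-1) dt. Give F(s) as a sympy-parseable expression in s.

slice at 1/2, 2, transform all 3 pieces, and sum them
on [0, 1/2) integrate f = t**2 against the kernel
segment [1/2, 2) carries log(t); integrate it
on [2, 3): add ∫ 2*t·t^(s-1) dt

(-16*2**(2*s)*s**2*(s + 2) + 4*2**(2*s)*s*(s + 1)*(s + 2)*log(2) - 4*2**(2*s)*(s + 1)*(s + 2) + 24*6**s*s**2*(s + 2) + s**2*(s + 1) + 4*s*(s + 1)*(s + 2)*log(2) + 4*(s + 1)*(s + 2))/(4*2**s*s**2*(s + 1)*(s + 2))
  Re(s) > -2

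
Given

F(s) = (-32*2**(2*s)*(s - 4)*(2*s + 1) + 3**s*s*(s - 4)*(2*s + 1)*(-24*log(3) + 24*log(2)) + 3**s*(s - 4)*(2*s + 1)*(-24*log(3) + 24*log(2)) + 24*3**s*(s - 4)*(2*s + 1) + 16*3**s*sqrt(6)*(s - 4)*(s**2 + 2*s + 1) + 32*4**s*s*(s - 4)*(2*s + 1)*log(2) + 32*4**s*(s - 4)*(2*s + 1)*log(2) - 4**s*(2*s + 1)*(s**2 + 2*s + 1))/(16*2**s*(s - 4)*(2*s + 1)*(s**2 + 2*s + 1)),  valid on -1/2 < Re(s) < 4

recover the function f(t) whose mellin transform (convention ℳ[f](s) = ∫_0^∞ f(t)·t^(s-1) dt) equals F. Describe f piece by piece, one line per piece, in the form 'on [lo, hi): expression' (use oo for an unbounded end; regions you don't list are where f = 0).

on [0, 3/2): sqrt(t)
on [3/2, 2): t*log(t)
on [2, oo): t**(-4)

slice at 3/2, 2, transform all 3 pieces, and sum them
for t in [0, 3/2): the term is ∫ sqrt(t)·t^(s-1)
over [3/2, 2), the kernel integral of t*log(t) enters the sum
piece [2, ∞): integrate t**(-4) against the kernel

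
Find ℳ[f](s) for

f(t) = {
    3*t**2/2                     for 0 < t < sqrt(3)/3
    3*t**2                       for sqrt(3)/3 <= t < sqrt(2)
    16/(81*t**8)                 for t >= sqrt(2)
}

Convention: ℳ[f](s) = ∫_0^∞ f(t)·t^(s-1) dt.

(sqrt(3)/3)**s*(972*6**(s/2)*(s - 8) - 2*6**(s/2)*(s + 2) - 81*s + 648)/(162*(s - 8)*(s + 2))
  -2 < Re(s) < 8

invert the power substitution to get 3*t/2 on [0, 1/3); 3*t on [1/3, 2); 16/(81*t**4) on [2, ∞)
back out the common scale on t: t on [0, 1/2); 2*t on [1/2, 3); t**(-4) on [3, ∞)
f breaks at sqrt(3)/3, sqrt(2) into 3 integrals to sum
∫ 3*t**2/2·t^(s-1) over [0, sqrt(3)/3)
between sqrt(3)/3 and sqrt(2) the integrand is 3*t**2·t^(s-1)
piece [sqrt(2), ∞): integrate 16/(81*t**8) against the kernel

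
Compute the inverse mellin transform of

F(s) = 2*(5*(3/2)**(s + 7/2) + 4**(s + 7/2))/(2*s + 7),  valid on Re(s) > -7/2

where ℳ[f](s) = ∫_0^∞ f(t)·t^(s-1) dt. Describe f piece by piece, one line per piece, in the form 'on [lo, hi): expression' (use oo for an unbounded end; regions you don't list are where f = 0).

summing 2 kernel integrals split by 3/2 yields ℳ[f](s)
over [0, 3/2), the kernel integral of 6*t**(7/2) enters the sum
piece [3/2, 4): integrate t**(7/2) against the kernel

on [0, 3/2): 6*t**(7/2)
on [3/2, 4): t**(7/2)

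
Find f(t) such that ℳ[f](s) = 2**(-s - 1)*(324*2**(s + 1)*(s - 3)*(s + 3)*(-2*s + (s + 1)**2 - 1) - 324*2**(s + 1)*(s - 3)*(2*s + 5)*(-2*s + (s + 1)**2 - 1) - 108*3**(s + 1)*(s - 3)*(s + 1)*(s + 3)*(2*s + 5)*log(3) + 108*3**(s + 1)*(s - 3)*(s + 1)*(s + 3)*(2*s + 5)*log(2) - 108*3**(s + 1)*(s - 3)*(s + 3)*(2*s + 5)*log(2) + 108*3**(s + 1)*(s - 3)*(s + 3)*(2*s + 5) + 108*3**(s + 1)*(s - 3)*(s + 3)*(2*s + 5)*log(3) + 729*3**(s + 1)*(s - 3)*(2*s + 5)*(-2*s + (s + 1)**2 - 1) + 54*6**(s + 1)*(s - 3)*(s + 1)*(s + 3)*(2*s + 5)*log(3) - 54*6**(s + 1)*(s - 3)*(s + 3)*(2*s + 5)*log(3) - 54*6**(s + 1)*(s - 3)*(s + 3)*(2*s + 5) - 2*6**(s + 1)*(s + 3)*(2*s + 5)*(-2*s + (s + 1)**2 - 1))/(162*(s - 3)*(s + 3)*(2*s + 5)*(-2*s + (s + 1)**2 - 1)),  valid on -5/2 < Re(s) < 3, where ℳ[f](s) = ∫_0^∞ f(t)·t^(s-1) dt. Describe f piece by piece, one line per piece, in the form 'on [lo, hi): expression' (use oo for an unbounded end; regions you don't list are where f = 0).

reversing the shared t-power: t**(3/2) on [0, 1); 2*t**2 on [1, 3/2); log(t)/t on [3/2, 3); …
cuts at 1, 3/2, 3: linearity sums the 4 kernel integrals
piece [0, 1): integrate t**(5/2) against the kernel
∫ over [1, 3/2) of 2*t**3·t^(s-1) joins the sum
on [3/2, 3): add ∫ log(t)·t^(s-1) dt
segment 3 to ∞ holds t**(-3); add its integral

on [0, 1): t**(5/2)
on [1, 3/2): 2*t**3
on [3/2, 3): log(t)
on [3, oo): t**(-3)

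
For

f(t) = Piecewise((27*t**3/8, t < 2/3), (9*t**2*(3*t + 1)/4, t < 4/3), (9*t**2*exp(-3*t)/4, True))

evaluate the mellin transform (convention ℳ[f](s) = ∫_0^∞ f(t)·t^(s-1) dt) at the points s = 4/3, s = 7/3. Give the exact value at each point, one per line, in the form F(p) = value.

the common scale on t comes off first: 27*t**3 on [0, 1/3); 9*t**2*(6*t + 1) on [1/3, 2/3); 9*t**2*exp(-6*t) on [2/3, ∞)
peel off the common scale on t: t**3 on [0, 1); t**2*(2*t + 1) on [1, 2); t**2*exp(-2*t) on [2, ∞)
strip the shared t-power: t on [0, 1); 2*t + 1 on [1, 2); exp(-2*t) on [2, ∞)
decompose at 2/3, 4/3; ℳ[f](s) sums the 3 pieces' integrals
over [0, 2/3), the kernel integral of 27*t**3/8 enters the sum
segment 2/3 to 4/3 holds 9*t**2*(3*t + 1)/4; add its integral
on [4/3, ∞): add ∫ 9*t**2*exp(-3*t)/4·t^(s-1) dt

F(4/3) = 6**(2/3)*(-276*2**(2/3) + 65*2**(1/3)*uppergamma(10/3, 4) + 10176)/4680
F(7/3) = 6**(2/3)*(-87*2**(2/3) + 13*2**(1/3)*uppergamma(13/3, 4) + 6528)/2808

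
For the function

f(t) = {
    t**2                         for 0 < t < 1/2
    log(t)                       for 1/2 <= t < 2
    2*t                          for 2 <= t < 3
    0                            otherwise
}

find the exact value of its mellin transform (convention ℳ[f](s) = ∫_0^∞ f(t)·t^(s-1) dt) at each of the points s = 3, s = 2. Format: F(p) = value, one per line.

F(3) = 65*log(2)/24 + 5061/160
F(2) = 17*log(2)/8 + 2255/192

along the cuts 1/2, 2, ℳ[f](s) splits into 3 integrals
segment [0, 1/2) carries t**2; integrate it
over [1/2, 2), the kernel integral of log(t) enters the sum
[2, 3) adds the kernel integral of 2*t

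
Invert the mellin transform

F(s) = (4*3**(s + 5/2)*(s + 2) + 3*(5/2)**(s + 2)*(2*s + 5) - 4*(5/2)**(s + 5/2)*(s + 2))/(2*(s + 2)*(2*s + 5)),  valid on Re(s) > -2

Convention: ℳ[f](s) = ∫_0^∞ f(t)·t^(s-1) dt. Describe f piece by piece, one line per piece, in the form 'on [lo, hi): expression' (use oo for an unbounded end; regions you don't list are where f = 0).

split f at 5/2: ℳ[f](s) collects 2 kernel integrals
∫ 3*t**2/2·t^(s-1) over [0, 5/2)
segment 5/2 to 3 holds t**(5/2); add its integral

on [0, 5/2): 3*t**2/2
on [5/2, 3): t**(5/2)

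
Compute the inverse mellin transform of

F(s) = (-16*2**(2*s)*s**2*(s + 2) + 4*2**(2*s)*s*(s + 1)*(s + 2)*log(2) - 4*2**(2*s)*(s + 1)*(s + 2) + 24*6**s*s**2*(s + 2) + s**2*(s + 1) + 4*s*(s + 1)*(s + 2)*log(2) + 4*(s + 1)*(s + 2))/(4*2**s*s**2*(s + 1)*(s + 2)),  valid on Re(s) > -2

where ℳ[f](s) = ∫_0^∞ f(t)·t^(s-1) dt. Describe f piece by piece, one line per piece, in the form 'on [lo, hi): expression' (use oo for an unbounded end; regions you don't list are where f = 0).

on [0, 1/2): t**2
on [1/2, 2): log(t)
on [2, 3): 2*t

split f at 1/2, 2: ℳ[f](s) collects 3 kernel integrals
[0, 1/2) adds the kernel integral of t**2
over [1/2, 2), the kernel integral of log(t) enters the sum
piece [2, 3): integrate 2*t against the kernel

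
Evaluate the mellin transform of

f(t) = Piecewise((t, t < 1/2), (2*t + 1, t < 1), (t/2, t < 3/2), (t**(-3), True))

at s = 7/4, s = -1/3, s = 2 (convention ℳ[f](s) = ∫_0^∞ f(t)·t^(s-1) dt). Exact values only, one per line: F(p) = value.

F(7/4) = 2**(1/4)*(-2610 + 5299*3**(3/4) + 7740*2**(3/4))/13860
F(-1/3) = 2**(1/3)*(-405*2**(2/3) + 437*3**(2/3) + 2430)/1080
F(2) = 33/16

along the cuts 1/2, 1, 3/2, ℳ[f](s) splits into 4 integrals
piece [0, 1/2): integrate t against the kernel
on [1/2, 1) integrate f = (2*t + 1) against the kernel
∫ over [1, 3/2) of t/2·t^(s-1) joins the sum
segment [3/2, ∞) carries t**(-3); integrate it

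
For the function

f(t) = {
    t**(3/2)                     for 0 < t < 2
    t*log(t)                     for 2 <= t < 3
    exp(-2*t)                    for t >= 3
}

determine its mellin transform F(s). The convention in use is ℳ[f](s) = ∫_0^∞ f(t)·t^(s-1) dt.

(-12**s*s*(2*s + 3)*log(4) - 12**s*(2*s + 3)*log(4) + 12**s*(4*s + 6) + 12**s*sqrt(2)*(4*s**2 + 8*s + 4) + 3*18**s*s*(2*s + 3)*log(3) + 18**s*(-6*s - 9) + 3*18**s*(2*s + 3)*log(3) + 3**s*(2*s + 3)*(s**2 + 2*s + 1)*uppergamma(s, 6))/(6**s*(2*s + 3)*(s**2 + 2*s + 1))
  Re(s) > -3/2

linearity at 2, 3 turns ℳ[f](s) into 3 summed integrals
the [0, 2) slice contributes ∫ t**(3/2)·t^(s-1) dt
over [2, 3), the kernel integral of t*log(t) enters the sum
∫ exp(-2*t)·t^(s-1) over [3, ∞)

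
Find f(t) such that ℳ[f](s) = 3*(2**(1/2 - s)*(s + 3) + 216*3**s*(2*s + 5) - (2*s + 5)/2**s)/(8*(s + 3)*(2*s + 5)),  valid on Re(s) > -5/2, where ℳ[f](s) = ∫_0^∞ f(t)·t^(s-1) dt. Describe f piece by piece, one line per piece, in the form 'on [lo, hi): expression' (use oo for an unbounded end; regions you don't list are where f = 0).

f breaks at 1/2 into 2 integrals to sum
the [0, 1/2) slice contributes ∫ 3*t**(5/2)/2·t^(s-1) dt
on [1/2, 3): add ∫ 3*t**3·t^(s-1) dt

on [0, 1/2): 3*t**(5/2)/2
on [1/2, 3): 3*t**3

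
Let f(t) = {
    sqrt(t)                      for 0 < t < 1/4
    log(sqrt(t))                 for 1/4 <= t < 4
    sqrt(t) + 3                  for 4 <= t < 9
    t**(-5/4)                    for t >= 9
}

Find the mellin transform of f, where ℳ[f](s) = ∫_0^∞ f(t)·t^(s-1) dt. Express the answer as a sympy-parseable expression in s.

(-1080*2**(4*s)*s**2*(4*s - 5) + 108*2**(4*s)*s*(2*s + 1)*(4*s - 5)*log(2) - 324*2**(4*s)*s*(4*s - 5) - 54*2**(4*s)*(2*s + 1)*(4*s - 5) - 16*sqrt(3)*6**(2*s)*s**2*(2*s + 1) + 1296*6**(2*s)*s**2*(4*s - 5) + 324*6**(2*s)*s*(4*s - 5) + 108*s**2*(4*s - 5) + 108*s*(2*s + 1)*(4*s - 5)*log(2) + (4*s - 5)*(108*s + 54))/(108*2**(2*s)*s**2*(2*s + 1)*(4*s - 5))
  -1/2 < Re(s) < 5/4

the power substitution comes off first: t on [0, 1/2); log(t) on [1/2, 2); t + 3 on [2, 3); …
treat the 4 regions marked off by 1/4, 4, 9 separately and sum
between 0 and 1/4 the integrand is sqrt(t)·t^(s-1)
piece [1/4, 4): integrate log(sqrt(t)) against the kernel
piece [4, 9): integrate (sqrt(t) + 3) against the kernel
the [9, ∞) slice contributes ∫ t**(-5/4)·t^(s-1) dt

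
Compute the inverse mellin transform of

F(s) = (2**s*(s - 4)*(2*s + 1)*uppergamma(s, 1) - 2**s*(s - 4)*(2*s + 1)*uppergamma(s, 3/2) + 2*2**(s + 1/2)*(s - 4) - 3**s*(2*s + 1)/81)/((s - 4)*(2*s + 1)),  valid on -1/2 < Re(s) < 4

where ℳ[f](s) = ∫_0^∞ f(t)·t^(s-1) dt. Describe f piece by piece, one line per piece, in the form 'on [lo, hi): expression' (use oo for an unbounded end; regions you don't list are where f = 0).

slice at 2, 3, transform all 3 pieces, and sum them
between 0 and 2 the integrand is sqrt(t)·t^(s-1)
[2, 3) adds the kernel integral of exp(-t/2)
segment 3 to ∞ holds t**(-4); add its integral

on [0, 2): sqrt(t)
on [2, 3): exp(-t/2)
on [3, oo): t**(-4)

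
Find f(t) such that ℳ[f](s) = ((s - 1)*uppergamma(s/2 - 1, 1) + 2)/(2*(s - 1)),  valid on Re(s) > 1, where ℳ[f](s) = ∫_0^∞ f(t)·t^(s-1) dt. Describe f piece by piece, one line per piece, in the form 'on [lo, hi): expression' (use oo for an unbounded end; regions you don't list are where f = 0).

on [0, 1): 1/t
on [1, oo): exp(-t**2)/t**2

remove the power substitution first: 1/sqrt(t) on [0, 1); exp(-t)/t on [1, ∞)
undo the shared t-power: sqrt(t) on [0, 1); exp(-t) on [1, ∞)
slice at 1, transform all 2 pieces, and sum them
∫ 1/t·t^(s-1) over [0, 1)
∫ exp(-t**2)/t**2·t^(s-1) over [1, ∞)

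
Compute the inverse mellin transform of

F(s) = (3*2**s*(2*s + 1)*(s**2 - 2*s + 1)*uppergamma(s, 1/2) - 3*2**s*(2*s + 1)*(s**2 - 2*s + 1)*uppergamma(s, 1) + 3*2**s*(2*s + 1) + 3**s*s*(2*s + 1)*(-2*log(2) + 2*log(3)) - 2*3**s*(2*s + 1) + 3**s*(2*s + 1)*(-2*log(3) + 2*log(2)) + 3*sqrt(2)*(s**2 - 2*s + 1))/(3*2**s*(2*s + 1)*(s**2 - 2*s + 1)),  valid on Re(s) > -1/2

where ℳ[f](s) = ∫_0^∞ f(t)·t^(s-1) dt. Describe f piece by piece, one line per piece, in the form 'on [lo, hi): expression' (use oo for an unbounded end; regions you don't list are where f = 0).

cuts at 1/2, 1: linearity sums the 3 kernel integrals
on [0, 1/2): add ∫ sqrt(t)·t^(s-1) dt
piece [1/2, 1): integrate exp(-t) against the kernel
on [1, 3/2) integrate f = log(t)/t against the kernel

on [0, 1/2): sqrt(t)
on [1/2, 1): exp(-t)
on [1, 3/2): log(t)/t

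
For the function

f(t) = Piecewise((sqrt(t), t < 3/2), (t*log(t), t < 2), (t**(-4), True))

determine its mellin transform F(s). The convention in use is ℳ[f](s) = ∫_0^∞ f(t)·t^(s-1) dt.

(-32*2**(2*s)*(s - 4)*(2*s + 1) + 3**s*s*(s - 4)*(2*s + 1)*(-24*log(3) + 24*log(2)) + 3**s*(s - 4)*(2*s + 1)*(-24*log(3) + 24*log(2)) + 24*3**s*(s - 4)*(2*s + 1) + 16*3**s*sqrt(6)*(s - 4)*(s**2 + 2*s + 1) + 32*4**s*s*(s - 4)*(2*s + 1)*log(2) + 32*4**s*(s - 4)*(2*s + 1)*log(2) - 4**s*(2*s + 1)*(s**2 + 2*s + 1))/(16*2**s*(s - 4)*(2*s + 1)*(s**2 + 2*s + 1))
  -1/2 < Re(s) < 4

breakpoints 3/2, 2: one integral from each of the 3 segments
∫ sqrt(t)·t^(s-1) over [0, 3/2)
segment [3/2, 2) carries t*log(t); integrate it
on [2, ∞) integrate f = t**(-4) against the kernel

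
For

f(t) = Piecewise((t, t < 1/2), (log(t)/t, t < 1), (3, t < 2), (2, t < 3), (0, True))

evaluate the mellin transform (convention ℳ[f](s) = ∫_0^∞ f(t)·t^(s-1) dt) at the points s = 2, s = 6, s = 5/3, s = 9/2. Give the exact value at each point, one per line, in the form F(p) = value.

F(2) = log(2)/2 + 217/24
F(6) = log(2)/160 + 17010271/67200
F(5/3) = -81/20 + 3*2**(1/3)*log(2)/4 + 75*2**(1/3)/64 + 6*2**(2/3)/5 + 18*3**(2/3)/5
F(9/2) = sqrt(2)*(-58080*sqrt(2) + 2772*log(2) + 553169 + 2794176*sqrt(6))/155232

summing 4 kernel integrals split by 1/2, 1, 2 yields ℳ[f](s)
∫ over [0, 1/2) of t·t^(s-1) joins the sum
piece [1/2, 1): integrate log(t)/t against the kernel
between 1 and 2 the integrand is 3·t^(s-1)
over [2, 3), the kernel integral of 2 enters the sum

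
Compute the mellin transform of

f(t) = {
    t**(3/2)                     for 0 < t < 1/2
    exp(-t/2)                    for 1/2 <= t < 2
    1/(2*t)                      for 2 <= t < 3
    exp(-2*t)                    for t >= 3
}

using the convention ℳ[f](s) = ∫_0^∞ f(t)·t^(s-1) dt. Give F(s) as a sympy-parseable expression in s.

split f at 1/2, 2, 3: ℳ[f](s) collects 4 kernel integrals
segment 0 to 1/2 holds t**(3/2); add its integral
over [1/2, 2), the kernel integral of exp(-t/2) enters the sum
∫ over [2, 3) of 1/(2*t)·t^(s-1) joins the sum
piece [3, ∞): integrate exp(-2*t) against the kernel

(12*24**s*(s - 1)*(2*s + 3)*uppergamma(s, 1/4) - 12*24**s*(s - 1)*(2*s + 3)*uppergamma(s, 1) - 3*24**s*(2*s + 3) + 2*36**s*(2*s + 3) + 12*6**s*(s - 1)*(2*s + 3)*uppergamma(s, 6) + 6*sqrt(2)*6**s*(s - 1))/(12*12**s*(s - 1)*(2*s + 3))
  Re(s) > -3/2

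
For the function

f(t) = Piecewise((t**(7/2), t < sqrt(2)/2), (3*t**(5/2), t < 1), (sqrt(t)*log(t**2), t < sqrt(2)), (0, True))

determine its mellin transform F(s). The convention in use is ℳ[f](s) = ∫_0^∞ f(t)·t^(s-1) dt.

peel off the shared t-power: t**3 on [0, sqrt(2)/2); 3*t**2 on [sqrt(2)/2, 1); log(t**2) on [1, sqrt(2))
peel off the power substitution: t**(3/2) on [0, 1/2); 3*t on [1/2, 1); log(t) on [1, 2)
f breaks at sqrt(2)/2, 1 into 3 integrals to sum
on [0, sqrt(2)/2) integrate f = t**(7/2) against the kernel
on [sqrt(2)/2, 1): add ∫ 3*t**(5/2)·t^(s-1) dt
∫ sqrt(t)*log(t**2)·t^(s-1) over [1, sqrt(2))

2**(-s/2 - 5/4)*(2**(s/2 + 9/4)*(2*s + 1)**2*(6*s + 21) + 2**(s/2 + 17/4)*(2*s + 5)*(2*s + 7) + 4*2**(s + 1/2)*(2*s + 1)*(2*s + 5)*(2*s + 7)*log(2) - 2**(s + 9/2)*(2*s + 5)*(2*s + 7) + (-12*s - 42)*(2*s + 1)**2 + sqrt(2)*(2*s + 1)**2*(2*s + 5))/((2*s + 1)**2*(2*s + 5)*(2*s + 7))
  Re(s) > -7/2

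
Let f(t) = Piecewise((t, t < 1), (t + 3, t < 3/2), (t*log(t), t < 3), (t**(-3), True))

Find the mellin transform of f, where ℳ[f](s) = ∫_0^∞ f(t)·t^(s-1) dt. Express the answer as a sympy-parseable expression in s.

slice at 1, 3/2, 3, transform all 4 pieces, and sum them
the [0, 1) slice contributes ∫ t·t^(s-1) dt
∫ over [1, 3/2) of (t + 3)·t^(s-1) joins the sum
piece [3/2, 3): integrate t*log(t) against the kernel
on [3, ∞): add ∫ t**(-3)·t^(s-1) dt

(-162*2**s*s*(s - 3)*(s**2 + 2*s + 1) - 162*2**s*(s - 3)*(s**2 + 2*s + 1) - 81*3**s*s**2*(s - 3)*(s + 1)*log(3) + 81*3**s*s**2*(s - 3)*(s + 1)*log(2) - 81*3**s*s*(s - 3)*(s + 1)*log(3) + 81*3**s*s*(s - 3)*(s + 1)*log(2) + 81*3**s*s*(s - 3)*(s + 1) + 243*3**s*s*(s - 3)*(s**2 + 2*s + 1) + 162*3**s*(s - 3)*(s**2 + 2*s + 1) + 162*6**s*s**2*(s - 3)*(s + 1)*log(3) - 162*6**s*s*(s - 3)*(s + 1) + 162*6**s*s*(s - 3)*(s + 1)*log(3) - 2*6**s*s*(s + 1)*(s**2 + 2*s + 1))/(54*2**s*s*(s - 3)*(s + 1)*(s**2 + 2*s + 1))
  -1 < Re(s) < 3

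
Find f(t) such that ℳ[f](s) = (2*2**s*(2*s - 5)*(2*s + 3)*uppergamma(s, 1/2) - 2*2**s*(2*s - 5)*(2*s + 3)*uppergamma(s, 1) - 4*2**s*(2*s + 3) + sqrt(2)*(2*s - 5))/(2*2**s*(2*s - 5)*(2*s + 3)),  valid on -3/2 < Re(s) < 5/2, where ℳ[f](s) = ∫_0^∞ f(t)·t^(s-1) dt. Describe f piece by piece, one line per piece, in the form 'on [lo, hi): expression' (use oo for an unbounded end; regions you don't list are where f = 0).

cuts at 1/2, 1: linearity sums the 3 kernel integrals
on [0, 1/2) integrate f = t**(3/2) against the kernel
the [1/2, 1) slice contributes ∫ exp(-t)·t^(s-1) dt
segment 1 to ∞ holds t**(-5/2); add its integral

on [0, 1/2): t**(3/2)
on [1/2, 1): exp(-t)
on [1, oo): t**(-5/2)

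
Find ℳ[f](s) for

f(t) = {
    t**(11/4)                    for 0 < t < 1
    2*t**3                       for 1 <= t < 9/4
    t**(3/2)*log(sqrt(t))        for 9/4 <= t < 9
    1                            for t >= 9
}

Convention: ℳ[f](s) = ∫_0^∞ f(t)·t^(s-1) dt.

2**(-2*s - 4)*(648*2**(2*s + 4)*s*(2*s + 6)*(-4*s + (2*s + 4)**2 - 7) - 648*2**(2*s + 4)*s*(4*s + 11)*(-4*s + (2*s + 4)**2 - 7) - 216*3**(2*s + 4)*s*(2*s + 4)*(2*s + 6)*(4*s + 11)*log(3) + 216*3**(2*s + 4)*s*(2*s + 4)*(2*s + 6)*(4*s + 11)*log(2) - 216*3**(2*s + 4)*s*(2*s + 6)*(4*s + 11)*log(2) + 216*3**(2*s + 4)*s*(2*s + 6)*(4*s + 11) + 216*3**(2*s + 4)*s*(2*s + 6)*(4*s + 11)*log(3) + 1458*3**(2*s + 4)*s*(4*s + 11)*(-4*s + (2*s + 4)**2 - 7) + 108*6**(2*s + 4)*s*(2*s + 4)*(2*s + 6)*(4*s + 11)*log(3) - 108*6**(2*s + 4)*s*(2*s + 6)*(4*s + 11)*log(3) - 108*6**(2*s + 4)*s*(2*s + 6)*(4*s + 11) - 2*6**(2*s + 4)*(2*s + 6)*(4*s + 11)*(-4*s + (2*s + 4)**2 - 7))/(162*s*(2*s + 6)*(4*s + 11)*(-4*s + (2*s + 4)**2 - 7))
  -11/4 < Re(s) < 0

invert the shared t-power to get t**(7/4) on [0, 1); 2*t**2 on [1, 9/4); sqrt(t)*log(sqrt(t)) on [9/4, 9); …
back out the power substitution: t**(7/2) on [0, 1); 2*t**4 on [1, 3/2); t*log(t) on [3/2, 3); …
the shared t-power comes off first: t**(3/2) on [0, 1); 2*t**2 on [1, 3/2); log(t)/t on [3/2, 3); …
linearity at 1, 9/4, 9 turns ℳ[f](s) into 4 summed integrals
over [0, 1), the kernel integral of t**(11/4) enters the sum
[1, 9/4) adds the kernel integral of 2*t**3
∫ over [9/4, 9) of t**(3/2)*log(sqrt(t))·t^(s-1) joins the sum
between 9 and ∞ the integrand is 1·t^(s-1)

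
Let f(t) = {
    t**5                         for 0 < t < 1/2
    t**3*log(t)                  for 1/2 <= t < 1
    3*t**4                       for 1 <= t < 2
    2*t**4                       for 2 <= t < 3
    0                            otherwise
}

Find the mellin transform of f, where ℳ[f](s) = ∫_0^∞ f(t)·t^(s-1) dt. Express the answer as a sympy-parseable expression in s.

(512*2**(2*s)*(s + 5)*(2*s - (s + 4)**2 + 7) + 32*2**s*(s + 4)*(s + 5) - 96*2**s*(s + 5)*(2*s - (s + 4)**2 + 7) + 5184*6**s*(s + 5)*(2*s - (s + 4)**2 + 7) - 4*(s + 4)**2*(s + 5)*log(2) - 4*(s + 4)*(s + 5) + 4*(s + 4)*(s + 5)*log(2) + (s + 4)*(2*s - (s + 4)**2 + 7))/(32*2**s*(s + 4)*(s + 5)*(2*s - (s + 4)**2 + 7))
  Re(s) > -5

peel off the shared t-power: t**4 on [0, 1/2); t**2*log(t) on [1/2, 1); 3*t**3 on [1, 2); …
invert the shared t-power to get t**3 on [0, 1/2); t*log(t) on [1/2, 1); 3*t**2 on [1, 2); …
remove the shared t-power first: t on [0, 1/2); log(t)/t on [1/2, 1); 3 on [1, 2); …
breakpoints 1/2, 1, 2: one integral from each of the 4 segments
on [0, 1/2): add ∫ t**5·t^(s-1) dt
∫ over [1/2, 1) of t**3*log(t)·t^(s-1) joins the sum
between 1 and 2 the integrand is 3*t**4·t^(s-1)
∫ over [2, 3) of 2*t**4·t^(s-1) joins the sum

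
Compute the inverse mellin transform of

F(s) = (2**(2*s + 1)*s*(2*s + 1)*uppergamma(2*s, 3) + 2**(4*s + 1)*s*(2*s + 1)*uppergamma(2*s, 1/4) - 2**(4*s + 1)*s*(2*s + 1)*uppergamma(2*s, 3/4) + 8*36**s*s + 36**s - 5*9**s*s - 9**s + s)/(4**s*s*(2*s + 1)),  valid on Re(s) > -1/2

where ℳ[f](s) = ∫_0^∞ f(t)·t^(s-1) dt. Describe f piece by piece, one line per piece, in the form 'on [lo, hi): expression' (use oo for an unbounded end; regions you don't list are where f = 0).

on [0, 1/4): sqrt(t)
on [1/4, 9/4): exp(-sqrt(t)/2)
on [9/4, 9): sqrt(t) + 1
on [9, oo): exp(-sqrt(t))

undo the power substitution: t on [0, 1/2); exp(-t/2) on [1/2, 3/2); t + 1 on [3/2, 3); …
f breaks at 1/4, 9/4, 9 into 4 integrals to sum
on [0, 1/4): add ∫ sqrt(t)·t^(s-1) dt
segment 1/4 to 9/4 holds exp(-sqrt(t)/2); add its integral
piece [9/4, 9): integrate (sqrt(t) + 1) against the kernel
over [9, ∞), the kernel integral of exp(-sqrt(t)) enters the sum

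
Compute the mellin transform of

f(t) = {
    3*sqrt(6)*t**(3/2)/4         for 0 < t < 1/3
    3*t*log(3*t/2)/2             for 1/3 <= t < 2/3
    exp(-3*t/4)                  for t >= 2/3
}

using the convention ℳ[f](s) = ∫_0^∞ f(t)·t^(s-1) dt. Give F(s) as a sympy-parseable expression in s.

(2*2**(2*s)*(2*s + 3)*(s**2 + 2*s + 1)*uppergamma(s, 1/2) - 2*2**s*(2*s + 3) + s*(2*s + 3)*log(2) + 2*s + (2*s + 3)*log(2) + sqrt(2)*(s**2 + 2*s + 1) + 3)/(2*3**s*(2*s + 3)*(s**2 + 2*s + 1))
  Re(s) > -3/2

the common scale on t comes off first: t**(3/2) on [0, 1/2); t*log(t) on [1/2, 1); exp(-t/2) on [1, ∞)
cuts at 1/3, 2/3: linearity sums the 3 kernel integrals
∫ 3*sqrt(6)*t**(3/2)/4·t^(s-1) over [0, 1/3)
on [1/3, 2/3) integrate f = 3*t*log(3*t/2)/2 against the kernel
the [2/3, ∞) slice contributes ∫ exp(-3*t/4)·t^(s-1) dt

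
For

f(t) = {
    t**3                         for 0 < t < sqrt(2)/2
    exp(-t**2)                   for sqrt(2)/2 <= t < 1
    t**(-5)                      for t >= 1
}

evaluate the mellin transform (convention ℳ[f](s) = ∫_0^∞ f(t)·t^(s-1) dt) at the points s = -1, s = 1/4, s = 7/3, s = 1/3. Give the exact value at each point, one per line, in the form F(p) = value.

remove the power substitution first: t**(3/2) on [0, 1/2); exp(-t) on [1/2, 1); t**(-5/2) on [1, ∞)
linearity at sqrt(2)/2, 1 turns ℳ[f](s) into 3 summed integrals
on [0, sqrt(2)/2): add ∫ t**3·t^(s-1) dt
segment sqrt(2)/2 to 1 holds exp(-t**2); add its integral
the [1, ∞) slice contributes ∫ t**(-5)·t^(s-1) dt

F(-1) = -sqrt(pi)*erfc(sqrt(2)/2) - exp(-1) + sqrt(pi)*erfc(1) + 5/12 + sqrt(2)*exp(-1/2)
F(1/4) = -uppergamma(1/8, 1)/2 + 2**(3/8)/13 + 4/19 + uppergamma(1/8, 1/2)/2
F(7/3) = -uppergamma(7/6, 1)/2 + 3*2**(1/3)/128 + uppergamma(7/6, 1/2)/2 + 3/8
F(1/3) = -uppergamma(1/6, 1)/2 + 3*2**(1/3)/40 + 3/14 + uppergamma(1/6, 1/2)/2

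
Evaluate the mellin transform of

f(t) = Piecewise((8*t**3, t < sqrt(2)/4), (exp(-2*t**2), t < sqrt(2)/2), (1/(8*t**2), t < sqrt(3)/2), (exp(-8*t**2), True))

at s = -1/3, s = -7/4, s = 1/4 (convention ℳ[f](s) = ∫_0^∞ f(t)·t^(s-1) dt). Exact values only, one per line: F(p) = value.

F(-1/3) = -2**(1/6)*uppergamma(-1/6, 1)/2 - 2**(1/3)*3**(5/6)/42 + sqrt(2)*uppergamma(-1/6, 6)/2 + 3*2**(1/6)/28 + 3/16 + 2**(1/6)*uppergamma(-1/6, 1/4)/2
F(-7/4) = -2**(7/8)*uppergamma(-7/8, 1)/2 - 4*2**(3/4)*3**(1/8)/135 + 2*2**(5/8)*uppergamma(-7/8, 6) + 2**(7/8)/15 + 2**(7/8)*uppergamma(-7/8, 1/4)/2 + 8*2**(1/8)/5
F(1/4) = -2**(7/8)*uppergamma(1/8, 1)/4 - 2**(3/4)*3**(1/8)/21 + 2**(5/8)*uppergamma(1/8, 6)/4 + 2**(1/8)/13 + 2**(7/8)/14 + 2**(7/8)*uppergamma(1/8, 1/4)/4

reversing the common scale on t: t**3 on [0, sqrt(2)/2); exp(-t**2/2) on [sqrt(2)/2, sqrt(2)); 1/(2*t**2) on [sqrt(2), sqrt(3)); …
remove the power substitution first: t**(3/2) on [0, 1/2); exp(-t/2) on [1/2, 2); 1/(2*t) on [2, 3); …
breakpoints sqrt(2)/4, sqrt(2)/2, sqrt(3)/2: one integral from each of the 4 segments
between 0 and sqrt(2)/4 the integrand is 8*t**3·t^(s-1)
[sqrt(2)/4, sqrt(2)/2) adds the kernel integral of exp(-2*t**2)
[sqrt(2)/2, sqrt(3)/2) adds the kernel integral of 1/(8*t**2)
∫ over [sqrt(3)/2, ∞) of exp(-8*t**2)·t^(s-1) joins the sum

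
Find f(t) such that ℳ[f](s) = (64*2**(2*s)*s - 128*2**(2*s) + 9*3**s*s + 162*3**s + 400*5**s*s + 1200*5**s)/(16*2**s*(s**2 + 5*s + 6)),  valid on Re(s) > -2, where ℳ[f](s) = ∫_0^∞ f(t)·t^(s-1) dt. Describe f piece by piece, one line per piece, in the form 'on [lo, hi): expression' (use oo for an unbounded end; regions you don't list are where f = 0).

on [0, 3/2): 4*t**2
on [3/2, 2): 5*t**3/2
on [2, 5/2): 4*t**2

along the cuts 3/2, 2, ℳ[f](s) splits into 3 integrals
between 0 and 3/2 the integrand is 4*t**2·t^(s-1)
over [3/2, 2), the kernel integral of 5*t**3/2 enters the sum
over [2, 5/2), the kernel integral of 4*t**2 enters the sum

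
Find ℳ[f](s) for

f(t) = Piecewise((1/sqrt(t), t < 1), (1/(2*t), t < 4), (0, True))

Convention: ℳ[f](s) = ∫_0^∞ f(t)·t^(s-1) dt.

(4**s*(2*s - 1)/8 + s - 3/2)/((s - 1)*(2*s - 1))
  Re(s) > 1/2

strip the shared t-power: sqrt(t) on [0, 1); 1/2 on [1, 4)
undo the power substitution: t on [0, 1); 1/2 on [1, 2)
integrate the 2 segments split at 1, then add the results
[0, 1) adds the kernel integral of 1/sqrt(t)
∫ over [1, 4) of 1/(2*t)·t^(s-1) joins the sum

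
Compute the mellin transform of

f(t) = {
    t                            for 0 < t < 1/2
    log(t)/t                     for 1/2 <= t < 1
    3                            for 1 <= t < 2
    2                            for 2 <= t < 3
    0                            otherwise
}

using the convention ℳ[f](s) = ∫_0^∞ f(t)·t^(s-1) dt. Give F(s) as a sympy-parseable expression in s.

(2*2**(2*s)*(s + 1)*(s**2 - 2*s + 1) - 2*2**s*s*(s + 1) - 6*2**s*(s + 1)*(s**2 - 2*s + 1) + 4*6**s*(s + 1)*(s**2 - 2*s + 1) + 4*s**2*(s + 1)*log(2) - 4*s*(s + 1)*log(2) + 4*s*(s + 1) + s*(s**2 - 2*s + 1))/(2*2**s*s*(s + 1)*(s**2 - 2*s + 1))
  Re(s) > -1

decompose at 1/2, 1, 2; ℳ[f](s) sums the 4 pieces' integrals
over [0, 1/2), the kernel integral of t enters the sum
over [1/2, 1), the kernel integral of log(t)/t enters the sum
segment 1 to 2 holds 3; add its integral
over [2, 3), the kernel integral of 2 enters the sum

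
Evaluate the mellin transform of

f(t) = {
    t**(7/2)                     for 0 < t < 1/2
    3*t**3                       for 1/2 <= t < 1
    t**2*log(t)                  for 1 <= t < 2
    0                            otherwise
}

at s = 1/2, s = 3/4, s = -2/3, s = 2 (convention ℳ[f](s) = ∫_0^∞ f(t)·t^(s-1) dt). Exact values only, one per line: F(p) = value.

F(1/2) = sqrt(2)*(-15536 + 11567*sqrt(2) + 35840*log(2))/22400
F(3/4) = -8583*2**(3/4)/16456 - 2**(1/4)/20 + 564/605 + 16*2**(3/4)*log(2)/11
F(-2/3) = -9*2**(1/3)/8 - 9*2**(2/3)/56 + 3*2**(1/6)/68 + 3*2**(1/3)*log(2)/2 + 207/112
F(2) = -57/160 + sqrt(2)/352 + 4*log(2)

undo the shared t-power: t**(3/2) on [0, 1/2); 3*t on [1/2, 1); log(t) on [1, 2)
split f at 1/2, 1: ℳ[f](s) collects 3 kernel integrals
on [0, 1/2) integrate f = t**(7/2) against the kernel
∫ over [1/2, 1) of 3*t**3·t^(s-1) joins the sum
[1, 2) adds the kernel integral of t**2*log(t)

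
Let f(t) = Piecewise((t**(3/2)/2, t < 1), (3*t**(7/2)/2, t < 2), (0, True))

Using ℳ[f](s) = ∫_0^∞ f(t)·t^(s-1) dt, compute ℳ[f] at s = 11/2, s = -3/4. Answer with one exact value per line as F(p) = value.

F(11/2) = 1790/21
F(-3/4) = 4/33 + 24*2**(3/4)/11

treat the 2 regions marked off by 1 separately and sum
between 0 and 1 the integrand is t**(3/2)/2·t^(s-1)
∫ 3*t**(7/2)/2·t^(s-1) over [1, 2)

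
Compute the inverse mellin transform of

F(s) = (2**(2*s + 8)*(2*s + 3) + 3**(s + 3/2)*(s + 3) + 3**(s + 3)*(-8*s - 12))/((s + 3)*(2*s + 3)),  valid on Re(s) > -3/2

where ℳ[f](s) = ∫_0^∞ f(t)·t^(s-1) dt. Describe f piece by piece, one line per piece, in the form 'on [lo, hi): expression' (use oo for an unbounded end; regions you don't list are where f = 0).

on [0, 3): t**(3/2)/2
on [3, 4): 4*t**3

decompose at 3; ℳ[f](s) sums the 2 pieces' integrals
between 0 and 3 the integrand is t**(3/2)/2·t^(s-1)
for t in [3, 4): the term is ∫ 4*t**3·t^(s-1)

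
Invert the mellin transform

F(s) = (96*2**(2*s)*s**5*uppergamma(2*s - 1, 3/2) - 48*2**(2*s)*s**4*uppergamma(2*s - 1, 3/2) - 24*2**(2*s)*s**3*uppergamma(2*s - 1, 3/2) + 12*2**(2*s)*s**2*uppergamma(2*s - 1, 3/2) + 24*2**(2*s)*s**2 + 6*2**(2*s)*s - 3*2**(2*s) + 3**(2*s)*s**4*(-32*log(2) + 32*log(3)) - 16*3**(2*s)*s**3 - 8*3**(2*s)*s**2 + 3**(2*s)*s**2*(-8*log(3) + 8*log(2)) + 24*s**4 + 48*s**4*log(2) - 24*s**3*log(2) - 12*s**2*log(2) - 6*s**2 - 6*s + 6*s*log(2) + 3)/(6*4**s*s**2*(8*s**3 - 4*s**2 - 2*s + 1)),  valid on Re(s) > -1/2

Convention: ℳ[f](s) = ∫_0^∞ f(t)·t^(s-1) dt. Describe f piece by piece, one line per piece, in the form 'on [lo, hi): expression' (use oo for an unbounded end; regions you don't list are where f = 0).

on [0, 1/4): sqrt(t)
on [1/4, 1): log(sqrt(t))
on [1, 9/4): log(sqrt(t))/sqrt(t)
on [9/4, oo): exp(-sqrt(t))/sqrt(t)

invert the power substitution to get t on [0, 1/2); log(t) on [1/2, 1); log(t)/t on [1, 3/2); …
undo the shared t-power: t**2 on [0, 1/2); t*log(t) on [1/2, 1); log(t) on [1, 3/2); …
breakpoints 1/4, 1, 9/4: one integral from each of the 4 segments
on [0, 1/4): add ∫ sqrt(t)·t^(s-1) dt
on [1/4, 1): add ∫ log(sqrt(t))·t^(s-1) dt
between 1 and 9/4 the integrand is log(sqrt(t))/sqrt(t)·t^(s-1)
segment 9/4 to ∞ holds exp(-sqrt(t))/sqrt(t); add its integral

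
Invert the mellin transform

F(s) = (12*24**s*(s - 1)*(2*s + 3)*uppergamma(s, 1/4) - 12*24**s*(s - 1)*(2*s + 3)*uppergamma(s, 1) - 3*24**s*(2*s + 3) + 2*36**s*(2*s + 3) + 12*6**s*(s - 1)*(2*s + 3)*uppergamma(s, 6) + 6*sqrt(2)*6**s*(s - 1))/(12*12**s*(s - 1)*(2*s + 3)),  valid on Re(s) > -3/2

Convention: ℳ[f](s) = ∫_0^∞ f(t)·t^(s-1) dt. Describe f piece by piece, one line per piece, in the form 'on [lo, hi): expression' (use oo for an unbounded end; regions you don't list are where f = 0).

integrate the 4 segments split at 1/2, 2, 3, then add the results
∫ t**(3/2)·t^(s-1) over [0, 1/2)
the [1/2, 2) slice contributes ∫ exp(-t/2)·t^(s-1) dt
piece [2, 3): integrate 1/(2*t) against the kernel
on [3, ∞): add ∫ exp(-2*t)·t^(s-1) dt

on [0, 1/2): t**(3/2)
on [1/2, 2): exp(-t/2)
on [2, 3): 1/(2*t)
on [3, oo): exp(-2*t)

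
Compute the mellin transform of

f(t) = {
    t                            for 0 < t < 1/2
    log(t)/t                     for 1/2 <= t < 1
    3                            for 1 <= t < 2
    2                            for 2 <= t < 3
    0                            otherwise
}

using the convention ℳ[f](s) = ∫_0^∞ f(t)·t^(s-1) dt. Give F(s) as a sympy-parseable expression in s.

(2*2**(2*s)*(s + 1)*(s**2 - 2*s + 1) - 2*2**s*s*(s + 1) - 6*2**s*(s + 1)*(s**2 - 2*s + 1) + 4*6**s*(s + 1)*(s**2 - 2*s + 1) + 4*s**2*(s + 1)*log(2) - 4*s*(s + 1)*log(2) + 4*s*(s + 1) + s*(s**2 - 2*s + 1))/(2*2**s*s*(s + 1)*(s**2 - 2*s + 1))
  Re(s) > -1

treat the 4 regions marked off by 1/2, 1, 2 separately and sum
[0, 1/2) adds the kernel integral of t
[1/2, 1) adds the kernel integral of log(t)/t
∫ over [1, 2) of 3·t^(s-1) joins the sum
the [2, 3) slice contributes ∫ 2·t^(s-1) dt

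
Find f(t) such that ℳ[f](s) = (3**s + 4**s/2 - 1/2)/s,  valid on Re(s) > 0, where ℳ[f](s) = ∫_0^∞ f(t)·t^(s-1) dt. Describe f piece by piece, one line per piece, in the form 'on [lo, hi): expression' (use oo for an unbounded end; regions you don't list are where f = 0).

split f at 1, 3: ℳ[f](s) collects 3 kernel integrals
over [0, 1), the kernel integral of 1 enters the sum
between 1 and 3 the integrand is 3/2·t^(s-1)
over [3, 4), the kernel integral of 1/2 enters the sum

on [0, 1): 1
on [1, 3): 3/2
on [3, 4): 1/2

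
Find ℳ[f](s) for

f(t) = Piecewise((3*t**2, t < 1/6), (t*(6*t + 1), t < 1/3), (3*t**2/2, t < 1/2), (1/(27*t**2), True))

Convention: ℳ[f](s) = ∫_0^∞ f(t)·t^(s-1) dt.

(180*2**s*s**2 - 108*2**s*s - 504*2**s + 49*3**s*s**2 - 177*3**s*s - 226*3**s - 54*s**2 + 18*s + 180)/(216*6**s*(s**3 + s**2 - 4*s - 4))
  -2 < Re(s) < 2

undo the shared t-power: 3*t on [0, 1/6); 6*t + 1 on [1/6, 1/3); 3*t/2 on [1/3, 1/2); …
invert the common scale on t to get t on [0, 1/2); 2*t + 1 on [1/2, 1); t/2 on [1, 3/2); …
cuts at 1/6, 1/3, 1/2: linearity sums the 4 kernel integrals
for t in [0, 1/6): the term is ∫ 3*t**2·t^(s-1)
∫ over [1/6, 1/3) of t*(6*t + 1)·t^(s-1) joins the sum
segment 1/3 to 1/2 holds 3*t**2/2; add its integral
∫ 1/(27*t**2)·t^(s-1) over [1/2, ∞)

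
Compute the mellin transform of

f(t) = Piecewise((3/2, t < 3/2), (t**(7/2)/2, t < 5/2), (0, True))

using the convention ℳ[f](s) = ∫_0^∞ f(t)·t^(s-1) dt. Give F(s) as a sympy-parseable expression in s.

(3*(3/2)**s*(2*s + 7) - 2*(3/2)**(s + 7/2)*s + 2*(5/2)**(s + 7/2)*s)/(2*s*(2*s + 7))
  Re(s) > 0

decompose at 3/2; ℳ[f](s) sums the 2 pieces' integrals
on [0, 3/2) integrate f = 3/2 against the kernel
over [3/2, 5/2), the kernel integral of t**(7/2)/2 enters the sum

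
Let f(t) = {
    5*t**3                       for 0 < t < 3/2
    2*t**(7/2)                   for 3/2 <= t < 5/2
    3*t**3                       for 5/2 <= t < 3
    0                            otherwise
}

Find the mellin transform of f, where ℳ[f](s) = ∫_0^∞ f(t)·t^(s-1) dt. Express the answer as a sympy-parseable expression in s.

(3*3**(s + 3)*(2*s + 7) + 5*(3/2)**(s + 3)*(2*s + 7) - 4*(3/2)**(s + 7/2)*(s + 3) - 3*(5/2)**(s + 3)*(2*s + 7) + 4*(5/2)**(s + 7/2)*(s + 3))/((s + 3)*(2*s + 7))
  Re(s) > -3

breakpoints 3/2, 5/2: one integral from each of the 3 segments
on [0, 3/2): add ∫ 5*t**3·t^(s-1) dt
on [3/2, 5/2): add ∫ 2*t**(7/2)·t^(s-1) dt
∫ over [5/2, 3) of 3*t**3·t^(s-1) joins the sum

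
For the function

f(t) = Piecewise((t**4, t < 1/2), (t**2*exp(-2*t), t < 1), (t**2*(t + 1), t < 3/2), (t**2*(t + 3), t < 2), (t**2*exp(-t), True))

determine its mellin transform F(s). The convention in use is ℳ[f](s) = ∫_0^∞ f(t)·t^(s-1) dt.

strip the shared t-power: t**2 on [0, 1/2); exp(-2*t) on [1/2, 1); t + 1 on [1, 3/2); …
decompose at 1/2, 1, 3/2, 2; ℳ[f](s) sums the 5 pieces' integrals
∫ t**4·t^(s-1) over [0, 1/2)
on [1/2, 1): add ∫ t**2*exp(-2*t)·t^(s-1) dt
on [1, 3/2): add ∫ t**2*(t + 1)·t^(s-1) dt
[3/2, 2) adds the kernel integral of t**2*(t + 3)
segment 2 to ∞ holds t**2*exp(-t); add its integral

(320*2**(2*s)*(s + 2)*(s + 4) + 192*2**(2*s)*(s + 4) + 16*2**s*(s + 2)*(s + 3)*(s + 4)*uppergamma(s + 2, 2) - 32*2**s*(s + 2)*(s + 4) - 16*2**s*(s + 4) - 72*3**s*(s + 2)*(s + 4) - 72*3**s*(s + 4) + 4*(s + 2)*(s + 3)*(s + 4)*uppergamma(s + 2, 1) - 4*(s + 2)*(s + 3)*(s + 4)*uppergamma(s + 2, 2) + (s + 2)*(s + 3))/(16*2**s*(s + 2)*(s + 3)*(s + 4))
  Re(s) > -4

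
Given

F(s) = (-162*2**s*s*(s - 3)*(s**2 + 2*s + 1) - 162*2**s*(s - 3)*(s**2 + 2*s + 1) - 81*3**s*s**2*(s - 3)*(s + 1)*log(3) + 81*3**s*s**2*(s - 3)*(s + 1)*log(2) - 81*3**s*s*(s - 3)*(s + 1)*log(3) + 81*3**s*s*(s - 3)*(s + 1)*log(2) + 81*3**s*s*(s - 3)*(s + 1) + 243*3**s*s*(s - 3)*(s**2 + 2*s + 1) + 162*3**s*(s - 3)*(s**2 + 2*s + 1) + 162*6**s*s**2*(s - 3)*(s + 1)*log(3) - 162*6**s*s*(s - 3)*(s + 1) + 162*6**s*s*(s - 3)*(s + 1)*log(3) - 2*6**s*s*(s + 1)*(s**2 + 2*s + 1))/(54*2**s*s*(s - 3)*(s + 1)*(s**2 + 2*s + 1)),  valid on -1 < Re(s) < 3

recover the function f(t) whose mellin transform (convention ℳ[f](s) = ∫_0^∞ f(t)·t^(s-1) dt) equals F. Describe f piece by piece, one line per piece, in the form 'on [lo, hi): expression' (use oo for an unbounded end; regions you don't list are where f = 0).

on [0, 1): t
on [1, 3/2): t + 3
on [3/2, 3): t*log(t)
on [3, oo): t**(-3)

decompose at 1, 3/2, 3; ℳ[f](s) sums the 4 pieces' integrals
segment 0 to 1 holds t; add its integral
segment [1, 3/2) carries (t + 3); integrate it
[3/2, 3) adds the kernel integral of t*log(t)
∫ over [3, ∞) of t**(-3)·t^(s-1) joins the sum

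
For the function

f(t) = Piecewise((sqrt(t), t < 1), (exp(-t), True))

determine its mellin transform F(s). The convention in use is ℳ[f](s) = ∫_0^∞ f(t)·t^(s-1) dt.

the 2 pieces separated at 1 each add one integral
the [0, 1) slice contributes ∫ sqrt(t)·t^(s-1) dt
piece [1, ∞): integrate exp(-t) against the kernel

((2*s + 1)*uppergamma(s, 1) + 2)/(2*s + 1)
  Re(s) > -1/2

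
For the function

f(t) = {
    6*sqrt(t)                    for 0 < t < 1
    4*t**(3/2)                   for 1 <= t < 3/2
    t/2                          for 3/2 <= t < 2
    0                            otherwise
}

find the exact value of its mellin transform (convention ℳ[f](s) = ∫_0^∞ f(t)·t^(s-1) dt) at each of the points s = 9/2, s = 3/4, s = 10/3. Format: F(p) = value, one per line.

the 3 pieces separated at 1, 3/2 each add one integral
on [0, 1) integrate f = 6*sqrt(t) against the kernel
between 1 and 3/2 the integrand is 4*t**(3/2)·t^(s-1)
∫ over [3/2, 2) of t/2·t^(s-1) joins the sum

F(9/2) = -243*sqrt(6)/704 + 32*sqrt(2)/11 + 3901/480
F(3/4) = -3*2**(1/4)*3**(3/4)/14 + 4*2**(3/4)/7 + 136/45 + 2*2**(3/4)*3**(1/4)
F(10/3) = -243*2**(2/3)*3**(1/3)/832 + 492/667 + 24*2**(1/3)/13 + 243*2**(1/6)*3**(5/6)/116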